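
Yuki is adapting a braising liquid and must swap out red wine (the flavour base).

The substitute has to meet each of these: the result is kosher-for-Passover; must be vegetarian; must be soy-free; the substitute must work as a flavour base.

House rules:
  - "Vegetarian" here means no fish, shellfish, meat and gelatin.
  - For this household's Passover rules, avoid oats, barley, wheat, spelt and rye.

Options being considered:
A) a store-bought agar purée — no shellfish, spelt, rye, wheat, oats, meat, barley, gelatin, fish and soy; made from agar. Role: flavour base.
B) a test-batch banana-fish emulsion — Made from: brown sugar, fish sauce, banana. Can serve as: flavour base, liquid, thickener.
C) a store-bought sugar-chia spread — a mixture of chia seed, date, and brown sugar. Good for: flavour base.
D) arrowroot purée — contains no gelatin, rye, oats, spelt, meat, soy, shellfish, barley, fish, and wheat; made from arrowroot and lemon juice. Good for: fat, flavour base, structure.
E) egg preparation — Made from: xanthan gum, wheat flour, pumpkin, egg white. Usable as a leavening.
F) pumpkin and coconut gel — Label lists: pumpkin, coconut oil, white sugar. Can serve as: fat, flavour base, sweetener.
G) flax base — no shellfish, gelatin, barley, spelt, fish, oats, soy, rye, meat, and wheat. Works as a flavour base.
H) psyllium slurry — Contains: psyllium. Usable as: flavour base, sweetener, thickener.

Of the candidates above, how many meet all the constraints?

6

A: nothing on the exclusion list — keep
B: has fish sauce, so not vegetarian — reject
C: all constraints satisfied — keep
D: works as a flavour base, no soy, kosher-for-Passover — valid
E: not usable as a flavour base; has wheat flour, so not kosher-for-Passover — no
F: vegetarian, kosher-for-Passover — OK
G: works as a flavour base, kosher-for-Passover, vegetarian — keep
H: only psyllium; none excluded — keep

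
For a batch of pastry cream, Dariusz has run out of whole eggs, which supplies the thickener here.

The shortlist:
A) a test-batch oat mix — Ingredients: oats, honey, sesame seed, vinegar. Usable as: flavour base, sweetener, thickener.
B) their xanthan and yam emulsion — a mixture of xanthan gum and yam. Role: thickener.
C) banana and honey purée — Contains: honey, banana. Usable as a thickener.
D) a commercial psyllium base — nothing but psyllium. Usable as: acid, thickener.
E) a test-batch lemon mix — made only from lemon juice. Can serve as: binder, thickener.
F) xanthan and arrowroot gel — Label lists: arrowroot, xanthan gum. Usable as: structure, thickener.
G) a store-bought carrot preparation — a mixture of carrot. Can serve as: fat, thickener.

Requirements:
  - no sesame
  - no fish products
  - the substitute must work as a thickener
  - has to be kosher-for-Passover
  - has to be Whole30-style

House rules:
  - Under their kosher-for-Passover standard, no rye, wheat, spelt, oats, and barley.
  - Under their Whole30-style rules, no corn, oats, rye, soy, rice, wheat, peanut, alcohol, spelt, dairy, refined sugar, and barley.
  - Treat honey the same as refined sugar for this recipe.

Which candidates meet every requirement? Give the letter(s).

B, D, E, F, G

A: has oats, so not kosher-for-Passover; has honey, so not Whole30-style (and 1 more) — out
B: only yam and xanthan gum; none excluded — valid
C: has honey, so not Whole30-style — no
D: only psyllium; none excluded — OK
E: only lemon juice; none excluded — OK
F: works as a thickener, no sesame, no fish — valid
G: all constraints satisfied — OK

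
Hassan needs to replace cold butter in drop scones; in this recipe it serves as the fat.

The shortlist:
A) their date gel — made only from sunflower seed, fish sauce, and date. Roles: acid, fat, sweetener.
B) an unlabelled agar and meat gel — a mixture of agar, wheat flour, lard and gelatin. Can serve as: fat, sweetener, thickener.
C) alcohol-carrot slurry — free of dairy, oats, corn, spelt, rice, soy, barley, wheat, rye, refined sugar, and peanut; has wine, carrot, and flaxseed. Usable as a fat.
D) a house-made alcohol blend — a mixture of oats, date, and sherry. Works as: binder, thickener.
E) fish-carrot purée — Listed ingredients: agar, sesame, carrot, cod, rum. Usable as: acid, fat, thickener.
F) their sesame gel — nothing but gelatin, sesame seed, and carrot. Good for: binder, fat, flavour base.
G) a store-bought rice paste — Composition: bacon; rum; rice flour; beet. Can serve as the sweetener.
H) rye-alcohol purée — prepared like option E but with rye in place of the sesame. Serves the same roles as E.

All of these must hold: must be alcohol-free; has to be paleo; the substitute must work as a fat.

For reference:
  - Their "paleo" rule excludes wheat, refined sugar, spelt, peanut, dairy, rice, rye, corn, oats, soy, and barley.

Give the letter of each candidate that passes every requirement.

A, F

A: nothing on the exclusion list — keep
B: has wheat flour, so not paleo — no
C: has wine, so not alcohol-free — no
D: not usable as a fat; has oats, so not paleo (and 1 more) — reject
E: has rum, so not alcohol-free — no
F: no alcohol, paleo — keep
G: not usable as a fat; has rice flour, so not paleo (and 1 more) — out
H: has rye, so not paleo; has rum, so not alcohol-free — reject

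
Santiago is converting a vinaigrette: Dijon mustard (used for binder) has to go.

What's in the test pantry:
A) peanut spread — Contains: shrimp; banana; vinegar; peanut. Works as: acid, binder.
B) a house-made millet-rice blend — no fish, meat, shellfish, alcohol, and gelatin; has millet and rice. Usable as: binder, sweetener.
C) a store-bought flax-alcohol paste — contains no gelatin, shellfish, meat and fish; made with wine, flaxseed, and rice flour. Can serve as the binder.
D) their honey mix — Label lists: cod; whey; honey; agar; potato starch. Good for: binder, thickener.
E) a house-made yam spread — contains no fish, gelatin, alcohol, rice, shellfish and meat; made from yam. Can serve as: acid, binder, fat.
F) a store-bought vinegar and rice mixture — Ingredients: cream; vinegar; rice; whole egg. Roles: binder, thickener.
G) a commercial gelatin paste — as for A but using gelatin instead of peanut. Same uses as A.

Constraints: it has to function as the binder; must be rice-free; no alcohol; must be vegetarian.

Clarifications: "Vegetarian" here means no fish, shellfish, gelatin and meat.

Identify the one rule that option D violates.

usable as a binder: satisfied
vegetarian: has cod — fails
rice-free: satisfied
alcohol-free: satisfied

vegetarian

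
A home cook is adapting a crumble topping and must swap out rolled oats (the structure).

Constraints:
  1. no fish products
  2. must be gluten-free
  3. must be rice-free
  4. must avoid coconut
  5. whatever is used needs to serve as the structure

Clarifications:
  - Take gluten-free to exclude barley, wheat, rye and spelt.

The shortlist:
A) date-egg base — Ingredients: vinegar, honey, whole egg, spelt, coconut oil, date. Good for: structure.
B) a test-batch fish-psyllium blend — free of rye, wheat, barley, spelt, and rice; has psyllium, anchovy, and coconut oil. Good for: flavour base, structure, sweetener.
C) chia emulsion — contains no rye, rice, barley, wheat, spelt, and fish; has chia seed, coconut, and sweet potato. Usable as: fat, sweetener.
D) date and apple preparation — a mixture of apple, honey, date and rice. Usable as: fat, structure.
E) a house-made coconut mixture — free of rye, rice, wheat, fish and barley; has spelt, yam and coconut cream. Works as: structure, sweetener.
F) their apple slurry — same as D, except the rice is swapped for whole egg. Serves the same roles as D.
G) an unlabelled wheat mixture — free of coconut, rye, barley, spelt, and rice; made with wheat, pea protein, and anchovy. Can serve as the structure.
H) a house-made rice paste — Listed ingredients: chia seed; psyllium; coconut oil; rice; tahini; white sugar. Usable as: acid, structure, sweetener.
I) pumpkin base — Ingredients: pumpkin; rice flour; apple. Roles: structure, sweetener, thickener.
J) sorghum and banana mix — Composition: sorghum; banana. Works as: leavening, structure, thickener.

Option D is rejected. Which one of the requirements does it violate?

usable as a structure: satisfied
gluten-free: satisfied
fish-free: satisfied
coconut-free: satisfied
rice-free: has rice — fails

rice-free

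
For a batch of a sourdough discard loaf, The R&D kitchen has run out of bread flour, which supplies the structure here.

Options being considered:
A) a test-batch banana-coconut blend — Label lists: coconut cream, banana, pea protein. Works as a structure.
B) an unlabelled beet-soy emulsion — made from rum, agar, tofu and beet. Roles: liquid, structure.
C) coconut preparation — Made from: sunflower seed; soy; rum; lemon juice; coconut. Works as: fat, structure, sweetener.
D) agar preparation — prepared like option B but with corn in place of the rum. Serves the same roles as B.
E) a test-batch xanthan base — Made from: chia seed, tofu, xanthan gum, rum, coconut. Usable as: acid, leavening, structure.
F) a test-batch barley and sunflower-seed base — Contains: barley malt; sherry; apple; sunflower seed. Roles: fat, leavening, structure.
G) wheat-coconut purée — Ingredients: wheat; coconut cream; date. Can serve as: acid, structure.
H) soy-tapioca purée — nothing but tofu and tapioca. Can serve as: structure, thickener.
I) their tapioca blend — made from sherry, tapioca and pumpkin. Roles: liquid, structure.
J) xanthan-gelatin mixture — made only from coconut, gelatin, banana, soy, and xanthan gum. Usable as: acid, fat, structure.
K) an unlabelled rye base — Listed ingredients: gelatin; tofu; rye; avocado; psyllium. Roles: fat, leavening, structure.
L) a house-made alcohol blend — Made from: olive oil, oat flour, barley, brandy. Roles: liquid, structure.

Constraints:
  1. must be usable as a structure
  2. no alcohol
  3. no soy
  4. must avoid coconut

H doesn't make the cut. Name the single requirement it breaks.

soy-free

usable as a structure: satisfied
coconut-free: satisfied
soy-free: has tofu — fails
alcohol-free: satisfied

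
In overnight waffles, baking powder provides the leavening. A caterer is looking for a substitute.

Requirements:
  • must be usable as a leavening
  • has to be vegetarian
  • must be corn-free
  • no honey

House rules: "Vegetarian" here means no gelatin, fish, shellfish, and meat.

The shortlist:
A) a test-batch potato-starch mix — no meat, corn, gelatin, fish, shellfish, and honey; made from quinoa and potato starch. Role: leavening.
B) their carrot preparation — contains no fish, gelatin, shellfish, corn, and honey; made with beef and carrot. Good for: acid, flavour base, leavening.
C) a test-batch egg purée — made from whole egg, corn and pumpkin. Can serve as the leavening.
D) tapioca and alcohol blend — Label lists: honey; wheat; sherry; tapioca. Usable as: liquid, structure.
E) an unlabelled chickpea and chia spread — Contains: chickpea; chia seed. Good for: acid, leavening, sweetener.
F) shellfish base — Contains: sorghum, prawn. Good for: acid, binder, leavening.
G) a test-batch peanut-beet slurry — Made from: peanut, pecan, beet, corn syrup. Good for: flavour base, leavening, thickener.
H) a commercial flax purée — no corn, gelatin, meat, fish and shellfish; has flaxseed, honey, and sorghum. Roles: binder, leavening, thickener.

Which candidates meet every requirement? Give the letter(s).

A, E

A: works as a leavening, no honey, no corn — OK
B: has beef, so not vegetarian — no
C: has corn, so not corn-free — reject
D: not usable as a leavening; has honey, so not honey-free — reject
E: only chia seed and chickpea; none excluded — keep
F: has prawn, so not vegetarian — no
G: has corn syrup, so not corn-free — out
H: has honey, so not honey-free — no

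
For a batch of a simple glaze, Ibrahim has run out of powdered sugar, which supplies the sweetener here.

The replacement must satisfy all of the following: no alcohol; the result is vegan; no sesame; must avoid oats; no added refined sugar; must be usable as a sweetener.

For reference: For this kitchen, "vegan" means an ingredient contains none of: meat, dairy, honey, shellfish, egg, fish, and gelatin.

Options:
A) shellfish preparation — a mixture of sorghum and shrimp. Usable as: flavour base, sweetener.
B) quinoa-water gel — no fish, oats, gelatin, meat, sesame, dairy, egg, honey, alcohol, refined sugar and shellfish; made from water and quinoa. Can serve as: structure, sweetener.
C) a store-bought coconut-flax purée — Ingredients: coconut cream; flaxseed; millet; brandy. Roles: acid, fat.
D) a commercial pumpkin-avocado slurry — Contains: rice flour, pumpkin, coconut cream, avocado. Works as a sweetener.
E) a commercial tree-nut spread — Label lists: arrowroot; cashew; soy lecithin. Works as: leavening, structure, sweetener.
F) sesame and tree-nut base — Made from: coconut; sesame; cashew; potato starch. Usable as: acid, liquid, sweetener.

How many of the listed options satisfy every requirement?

A: has shrimp, so not vegan — reject
B: works as a sweetener, no oats, no sesame — keep
C: not usable as a sweetener; has brandy, so not alcohol-free — out
D: works as a sweetener, no refined sugar, vegan — valid
E: nothing on the exclusion list — OK
F: has sesame, so not sesame-free — no

3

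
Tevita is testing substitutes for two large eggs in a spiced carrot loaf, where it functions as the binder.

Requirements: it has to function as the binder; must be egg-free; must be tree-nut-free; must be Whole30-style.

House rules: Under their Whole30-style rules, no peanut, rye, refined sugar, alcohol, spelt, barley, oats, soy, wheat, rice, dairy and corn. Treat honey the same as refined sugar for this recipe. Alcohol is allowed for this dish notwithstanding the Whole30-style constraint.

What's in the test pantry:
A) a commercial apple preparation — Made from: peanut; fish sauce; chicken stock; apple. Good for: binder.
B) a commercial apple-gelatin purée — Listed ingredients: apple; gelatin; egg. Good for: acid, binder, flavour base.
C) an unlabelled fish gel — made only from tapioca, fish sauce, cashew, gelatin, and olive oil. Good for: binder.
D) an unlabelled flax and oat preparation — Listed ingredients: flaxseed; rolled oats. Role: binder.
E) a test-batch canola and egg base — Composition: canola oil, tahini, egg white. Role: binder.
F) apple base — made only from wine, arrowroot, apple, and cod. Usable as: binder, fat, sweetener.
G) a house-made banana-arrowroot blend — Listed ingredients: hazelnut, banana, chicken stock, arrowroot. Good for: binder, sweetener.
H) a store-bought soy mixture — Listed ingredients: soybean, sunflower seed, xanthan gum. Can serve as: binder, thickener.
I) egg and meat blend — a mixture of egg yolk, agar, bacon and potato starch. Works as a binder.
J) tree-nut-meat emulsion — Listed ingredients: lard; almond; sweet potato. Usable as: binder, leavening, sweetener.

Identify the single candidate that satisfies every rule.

F

A: has peanut, so not Whole30-style — no
B: has egg, so not egg-free — out
C: has cashew, so not tree-nut-free — out
D: has rolled oats, so not Whole30-style — reject
E: has egg white, so not egg-free — no
F: alcohol is permitted under the Whole30-style carve-out; nothing else excluded — keep
G: has hazelnut, so not tree-nut-free — reject
H: has soybean, so not Whole30-style — out
I: has egg yolk, so not egg-free — no
J: has almond, so not tree-nut-free — reject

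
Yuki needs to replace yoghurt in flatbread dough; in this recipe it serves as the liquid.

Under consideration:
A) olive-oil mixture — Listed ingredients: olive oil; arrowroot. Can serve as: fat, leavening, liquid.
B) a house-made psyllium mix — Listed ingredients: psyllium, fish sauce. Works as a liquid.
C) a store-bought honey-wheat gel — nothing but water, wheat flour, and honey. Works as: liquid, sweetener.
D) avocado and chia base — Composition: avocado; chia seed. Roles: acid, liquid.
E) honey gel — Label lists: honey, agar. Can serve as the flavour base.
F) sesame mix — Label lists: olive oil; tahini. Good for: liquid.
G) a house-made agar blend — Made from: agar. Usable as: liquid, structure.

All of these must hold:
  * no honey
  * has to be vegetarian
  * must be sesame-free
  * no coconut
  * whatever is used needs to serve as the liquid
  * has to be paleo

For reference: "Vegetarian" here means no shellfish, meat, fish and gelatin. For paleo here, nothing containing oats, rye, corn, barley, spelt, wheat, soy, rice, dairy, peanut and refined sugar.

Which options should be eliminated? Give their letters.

A: only olive oil and arrowroot; none excluded — OK
B: has fish sauce, so not vegetarian — no
C: has wheat flour, so not paleo; has honey, so not honey-free — reject
D: no sesame, vegetarian — OK
E: not usable as a liquid; has honey, so not honey-free — no
F: has tahini, so not sesame-free — reject
G: nothing on the exclusion list — OK

B, C, E, F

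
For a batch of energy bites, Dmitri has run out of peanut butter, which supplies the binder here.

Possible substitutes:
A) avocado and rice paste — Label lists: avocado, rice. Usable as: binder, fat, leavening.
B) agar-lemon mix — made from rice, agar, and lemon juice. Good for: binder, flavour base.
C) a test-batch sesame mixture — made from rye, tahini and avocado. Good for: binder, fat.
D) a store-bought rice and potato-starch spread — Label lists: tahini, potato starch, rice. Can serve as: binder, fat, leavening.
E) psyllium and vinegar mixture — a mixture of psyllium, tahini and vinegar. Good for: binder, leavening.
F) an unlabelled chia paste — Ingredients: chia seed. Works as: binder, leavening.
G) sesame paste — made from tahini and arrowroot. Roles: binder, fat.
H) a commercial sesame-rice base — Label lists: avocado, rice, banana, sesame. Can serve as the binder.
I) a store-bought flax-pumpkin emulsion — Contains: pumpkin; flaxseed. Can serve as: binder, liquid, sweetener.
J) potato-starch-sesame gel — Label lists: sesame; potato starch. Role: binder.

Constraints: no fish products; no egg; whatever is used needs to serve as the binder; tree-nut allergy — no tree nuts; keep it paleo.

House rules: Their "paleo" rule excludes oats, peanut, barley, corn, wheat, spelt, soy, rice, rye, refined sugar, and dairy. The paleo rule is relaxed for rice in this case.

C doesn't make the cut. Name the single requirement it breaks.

paleo

usable as a binder: satisfied
paleo: has rye — fails
fish-free: satisfied
tree-nut-free: satisfied
egg-free: satisfied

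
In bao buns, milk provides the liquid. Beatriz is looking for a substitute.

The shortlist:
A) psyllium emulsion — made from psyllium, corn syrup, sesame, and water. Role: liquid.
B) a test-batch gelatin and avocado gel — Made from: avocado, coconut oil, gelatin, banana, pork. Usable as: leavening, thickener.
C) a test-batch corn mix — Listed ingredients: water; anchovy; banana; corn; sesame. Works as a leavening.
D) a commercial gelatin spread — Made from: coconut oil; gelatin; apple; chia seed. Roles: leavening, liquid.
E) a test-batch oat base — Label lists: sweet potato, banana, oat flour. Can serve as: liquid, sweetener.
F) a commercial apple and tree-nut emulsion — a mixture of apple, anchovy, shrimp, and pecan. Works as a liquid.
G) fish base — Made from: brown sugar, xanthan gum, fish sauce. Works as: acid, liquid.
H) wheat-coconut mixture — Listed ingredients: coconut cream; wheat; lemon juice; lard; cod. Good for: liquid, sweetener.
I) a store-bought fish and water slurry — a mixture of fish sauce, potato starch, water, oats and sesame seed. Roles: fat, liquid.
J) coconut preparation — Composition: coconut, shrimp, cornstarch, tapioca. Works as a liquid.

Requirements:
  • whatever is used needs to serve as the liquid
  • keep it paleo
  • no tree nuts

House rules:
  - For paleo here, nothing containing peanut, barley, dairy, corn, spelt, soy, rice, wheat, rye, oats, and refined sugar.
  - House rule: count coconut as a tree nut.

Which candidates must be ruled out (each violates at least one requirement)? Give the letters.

A: has corn syrup, so not paleo — out
B: not usable as a liquid; has coconut oil, so not tree-nut-free — out
C: not usable as a liquid; has corn, so not paleo — out
D: has coconut oil, so not tree-nut-free — reject
E: has oat flour, so not paleo — no
F: has pecan, so not tree-nut-free — reject
G: has brown sugar, so not paleo — no
H: has wheat, so not paleo; has coconut cream, so not tree-nut-free — out
I: has oats, so not paleo — out
J: has cornstarch, so not paleo; has coconut, so not tree-nut-free — reject

A, B, C, D, E, F, G, H, I, J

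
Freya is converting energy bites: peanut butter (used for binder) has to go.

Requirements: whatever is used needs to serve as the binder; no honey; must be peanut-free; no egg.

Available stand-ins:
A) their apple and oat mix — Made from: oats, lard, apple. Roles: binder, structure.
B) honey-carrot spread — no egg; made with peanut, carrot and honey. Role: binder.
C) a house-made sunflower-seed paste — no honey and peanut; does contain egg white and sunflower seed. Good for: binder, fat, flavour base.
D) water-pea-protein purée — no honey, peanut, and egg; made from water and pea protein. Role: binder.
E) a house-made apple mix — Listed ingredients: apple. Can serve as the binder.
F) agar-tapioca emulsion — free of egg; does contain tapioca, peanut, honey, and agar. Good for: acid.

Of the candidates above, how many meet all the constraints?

3

A: only lard, oats, and apple; none excluded — keep
B: has honey, so not honey-free; has peanut, so not peanut-free — reject
C: has egg white, so not egg-free — reject
D: works as a binder, no egg, no peanut — keep
E: no egg, no peanut — OK
F: not usable as a binder; has honey, so not honey-free (and 1 more) — reject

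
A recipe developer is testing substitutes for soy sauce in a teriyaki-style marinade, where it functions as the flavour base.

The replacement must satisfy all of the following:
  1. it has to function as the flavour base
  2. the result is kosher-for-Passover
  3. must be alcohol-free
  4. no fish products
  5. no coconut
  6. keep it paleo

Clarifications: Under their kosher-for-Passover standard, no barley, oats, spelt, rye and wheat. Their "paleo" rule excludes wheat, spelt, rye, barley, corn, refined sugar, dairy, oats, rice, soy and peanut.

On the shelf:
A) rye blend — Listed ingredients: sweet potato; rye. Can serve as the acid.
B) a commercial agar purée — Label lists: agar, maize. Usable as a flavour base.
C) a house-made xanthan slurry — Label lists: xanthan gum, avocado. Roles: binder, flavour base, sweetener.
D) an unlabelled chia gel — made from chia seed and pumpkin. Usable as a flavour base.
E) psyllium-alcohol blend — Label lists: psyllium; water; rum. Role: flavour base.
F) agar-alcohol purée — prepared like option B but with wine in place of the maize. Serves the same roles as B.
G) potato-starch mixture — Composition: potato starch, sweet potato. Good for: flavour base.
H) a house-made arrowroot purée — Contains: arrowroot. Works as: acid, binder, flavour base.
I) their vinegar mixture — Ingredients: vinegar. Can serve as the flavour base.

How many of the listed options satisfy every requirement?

5

A: not usable as a flavour base; has rye, so not kosher-for-Passover (and 1 more) — out
B: has maize, so not paleo — out
C: only avocado and xanthan gum; none excluded — keep
D: paleo, no alcohol — keep
E: has rum, so not alcohol-free — out
F: has wine, so not alcohol-free — no
G: no coconut, no fish — OK
H: every rule checks out — keep
I: works as a flavour base, no coconut, no fish — OK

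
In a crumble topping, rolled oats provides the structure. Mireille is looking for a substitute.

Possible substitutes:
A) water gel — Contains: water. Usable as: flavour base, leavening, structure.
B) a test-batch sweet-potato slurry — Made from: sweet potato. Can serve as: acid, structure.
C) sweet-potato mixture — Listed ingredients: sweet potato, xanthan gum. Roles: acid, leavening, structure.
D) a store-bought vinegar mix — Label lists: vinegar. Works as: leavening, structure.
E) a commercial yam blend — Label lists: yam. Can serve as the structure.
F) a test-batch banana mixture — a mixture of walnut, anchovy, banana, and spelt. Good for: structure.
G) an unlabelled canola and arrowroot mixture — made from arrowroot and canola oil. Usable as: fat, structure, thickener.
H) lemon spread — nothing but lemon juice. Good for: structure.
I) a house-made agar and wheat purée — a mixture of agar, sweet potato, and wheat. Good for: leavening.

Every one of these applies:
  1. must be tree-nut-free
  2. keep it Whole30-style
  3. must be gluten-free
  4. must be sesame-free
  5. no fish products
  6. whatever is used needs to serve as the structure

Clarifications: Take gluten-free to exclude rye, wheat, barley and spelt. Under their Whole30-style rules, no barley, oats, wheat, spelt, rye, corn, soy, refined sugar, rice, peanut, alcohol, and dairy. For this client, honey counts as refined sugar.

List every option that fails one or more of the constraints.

F, I

A: only water; none excluded — keep
B: works as a structure, gluten-free, Whole30-style — valid
C: works as a structure, gluten-free, no fish — keep
D: only vinegar; none excluded — OK
E: works as a structure, no tree nuts, gluten-free — keep
F: has spelt, so not gluten-free; has spelt, so not Whole30-style (and 2 more) — reject
G: nothing on the exclusion list — valid
H: only lemon juice; none excluded — valid
I: not usable as a structure; has wheat, so not gluten-free (and 1 more) — no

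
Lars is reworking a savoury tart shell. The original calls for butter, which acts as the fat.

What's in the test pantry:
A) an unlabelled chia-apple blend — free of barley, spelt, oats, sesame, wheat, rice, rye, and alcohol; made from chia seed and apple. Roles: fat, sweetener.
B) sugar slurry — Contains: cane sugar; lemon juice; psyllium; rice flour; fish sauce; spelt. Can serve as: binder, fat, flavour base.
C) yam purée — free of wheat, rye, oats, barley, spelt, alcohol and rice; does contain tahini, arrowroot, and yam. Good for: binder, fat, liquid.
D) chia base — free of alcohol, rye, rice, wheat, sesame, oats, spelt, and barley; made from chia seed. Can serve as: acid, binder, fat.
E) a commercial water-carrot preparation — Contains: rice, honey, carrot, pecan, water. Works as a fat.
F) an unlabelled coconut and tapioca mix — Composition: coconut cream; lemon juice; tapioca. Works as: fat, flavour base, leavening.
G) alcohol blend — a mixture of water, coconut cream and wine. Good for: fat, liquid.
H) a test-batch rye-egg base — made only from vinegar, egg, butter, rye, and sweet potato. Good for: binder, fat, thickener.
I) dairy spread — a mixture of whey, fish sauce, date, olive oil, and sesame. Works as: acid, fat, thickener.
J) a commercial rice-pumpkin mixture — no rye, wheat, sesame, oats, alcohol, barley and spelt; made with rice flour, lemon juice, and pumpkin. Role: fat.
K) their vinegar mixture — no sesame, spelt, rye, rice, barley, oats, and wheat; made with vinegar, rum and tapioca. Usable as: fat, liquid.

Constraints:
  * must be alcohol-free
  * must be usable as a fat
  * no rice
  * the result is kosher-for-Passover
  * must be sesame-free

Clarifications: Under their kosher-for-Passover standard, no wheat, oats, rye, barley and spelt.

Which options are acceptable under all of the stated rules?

A: all constraints satisfied — keep
B: has spelt, so not kosher-for-Passover; has rice flour, so not rice-free — reject
C: has tahini, so not sesame-free — reject
D: works as a fat, no sesame, no rice — OK
E: has rice, so not rice-free — reject
F: every rule checks out — keep
G: has wine, so not alcohol-free — reject
H: has rye, so not kosher-for-Passover — out
I: has sesame, so not sesame-free — reject
J: has rice flour, so not rice-free — reject
K: has rum, so not alcohol-free — no

A, D, F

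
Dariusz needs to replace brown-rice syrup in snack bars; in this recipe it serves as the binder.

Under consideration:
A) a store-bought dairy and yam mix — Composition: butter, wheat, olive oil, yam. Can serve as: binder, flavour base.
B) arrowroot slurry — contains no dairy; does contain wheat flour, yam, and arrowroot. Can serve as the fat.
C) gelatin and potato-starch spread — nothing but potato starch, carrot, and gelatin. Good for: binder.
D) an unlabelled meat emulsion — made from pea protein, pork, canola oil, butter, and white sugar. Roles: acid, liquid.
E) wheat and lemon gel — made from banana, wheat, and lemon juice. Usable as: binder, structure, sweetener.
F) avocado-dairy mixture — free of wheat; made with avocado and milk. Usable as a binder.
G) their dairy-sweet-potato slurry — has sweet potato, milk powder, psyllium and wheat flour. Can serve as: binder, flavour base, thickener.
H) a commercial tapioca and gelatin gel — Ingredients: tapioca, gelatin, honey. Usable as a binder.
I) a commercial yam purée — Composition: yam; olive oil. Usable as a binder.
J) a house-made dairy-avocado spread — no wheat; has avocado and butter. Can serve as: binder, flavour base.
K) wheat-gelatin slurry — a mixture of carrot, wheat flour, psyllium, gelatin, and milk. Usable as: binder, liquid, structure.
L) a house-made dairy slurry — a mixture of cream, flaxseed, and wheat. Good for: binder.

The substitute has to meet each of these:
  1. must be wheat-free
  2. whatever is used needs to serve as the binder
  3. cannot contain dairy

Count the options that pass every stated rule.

3

A: has butter, so not dairy-free; has wheat, so not wheat-free — reject
B: not usable as a binder; has wheat flour, so not wheat-free — no
C: no wheat, no dairy — OK
D: not usable as a binder; has butter, so not dairy-free — no
E: has wheat, so not wheat-free — reject
F: has milk, so not dairy-free — no
G: has milk powder, so not dairy-free; has wheat flour, so not wheat-free — no
H: no dairy, no wheat — keep
I: only olive oil and yam; none excluded — keep
J: has butter, so not dairy-free — reject
K: has milk, so not dairy-free; has wheat flour, so not wheat-free — out
L: has cream, so not dairy-free; has wheat, so not wheat-free — no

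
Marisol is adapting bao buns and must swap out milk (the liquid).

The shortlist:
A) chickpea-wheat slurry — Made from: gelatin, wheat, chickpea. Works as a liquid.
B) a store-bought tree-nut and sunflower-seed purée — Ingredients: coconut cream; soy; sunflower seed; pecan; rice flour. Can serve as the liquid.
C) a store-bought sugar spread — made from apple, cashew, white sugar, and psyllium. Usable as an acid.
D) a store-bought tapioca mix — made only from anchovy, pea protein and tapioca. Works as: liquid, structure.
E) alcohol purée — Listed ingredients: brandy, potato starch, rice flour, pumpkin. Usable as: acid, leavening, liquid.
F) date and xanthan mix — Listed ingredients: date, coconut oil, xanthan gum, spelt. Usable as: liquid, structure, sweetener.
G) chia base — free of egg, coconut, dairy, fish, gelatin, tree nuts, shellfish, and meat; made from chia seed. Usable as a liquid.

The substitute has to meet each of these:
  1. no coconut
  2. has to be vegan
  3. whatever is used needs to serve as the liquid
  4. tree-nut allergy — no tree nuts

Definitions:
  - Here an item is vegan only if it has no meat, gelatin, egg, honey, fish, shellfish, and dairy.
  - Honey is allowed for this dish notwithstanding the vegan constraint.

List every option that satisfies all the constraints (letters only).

E, G

A: has gelatin, so not vegan — reject
B: has coconut cream, so not coconut-free; has pecan, so not tree-nut-free — no
C: not usable as a liquid; has cashew, so not tree-nut-free — no
D: has anchovy, so not vegan — reject
E: every rule checks out — OK
F: has coconut oil, so not coconut-free — no
G: no coconut, no tree nuts — keep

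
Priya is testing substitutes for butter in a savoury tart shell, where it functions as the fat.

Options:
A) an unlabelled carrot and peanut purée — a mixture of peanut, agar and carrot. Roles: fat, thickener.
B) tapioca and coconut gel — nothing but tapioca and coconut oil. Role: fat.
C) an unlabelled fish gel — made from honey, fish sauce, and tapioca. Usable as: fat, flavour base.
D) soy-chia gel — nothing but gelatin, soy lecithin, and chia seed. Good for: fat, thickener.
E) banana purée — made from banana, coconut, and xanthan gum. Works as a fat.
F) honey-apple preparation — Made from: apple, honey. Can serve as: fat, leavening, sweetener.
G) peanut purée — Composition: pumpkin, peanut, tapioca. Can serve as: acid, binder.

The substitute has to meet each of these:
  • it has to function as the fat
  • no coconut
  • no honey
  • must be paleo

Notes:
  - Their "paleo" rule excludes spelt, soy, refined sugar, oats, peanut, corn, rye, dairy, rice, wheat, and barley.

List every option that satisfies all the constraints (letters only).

A: has peanut, so not paleo — no
B: has coconut oil, so not coconut-free — reject
C: has honey, so not honey-free — reject
D: has soy lecithin, so not paleo — no
E: has coconut, so not coconut-free — reject
F: has honey, so not honey-free — out
G: not usable as a fat; has peanut, so not paleo — no

none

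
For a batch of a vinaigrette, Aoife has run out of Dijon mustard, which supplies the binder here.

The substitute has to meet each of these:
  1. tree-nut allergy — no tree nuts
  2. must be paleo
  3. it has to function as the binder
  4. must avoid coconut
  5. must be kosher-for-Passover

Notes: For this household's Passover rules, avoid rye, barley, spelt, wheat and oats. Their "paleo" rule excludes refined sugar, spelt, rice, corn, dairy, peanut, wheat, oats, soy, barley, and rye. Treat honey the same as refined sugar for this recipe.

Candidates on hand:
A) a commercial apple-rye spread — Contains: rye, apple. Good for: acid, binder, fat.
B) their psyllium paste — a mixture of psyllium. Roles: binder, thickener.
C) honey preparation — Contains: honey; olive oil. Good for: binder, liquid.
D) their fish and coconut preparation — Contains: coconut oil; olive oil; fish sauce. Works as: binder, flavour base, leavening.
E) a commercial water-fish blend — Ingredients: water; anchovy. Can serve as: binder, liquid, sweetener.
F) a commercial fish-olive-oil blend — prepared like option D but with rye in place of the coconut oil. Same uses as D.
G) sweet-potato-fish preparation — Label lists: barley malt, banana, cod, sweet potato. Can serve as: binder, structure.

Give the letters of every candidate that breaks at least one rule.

A: has rye, so not kosher-for-Passover; has rye, so not paleo — no
B: all constraints satisfied — valid
C: has honey, so not paleo — no
D: has coconut oil, so not coconut-free — reject
E: every rule checks out — keep
F: has rye, so not kosher-for-Passover; has rye, so not paleo — out
G: has barley malt, so not kosher-for-Passover; has barley malt, so not paleo — no

A, C, D, F, G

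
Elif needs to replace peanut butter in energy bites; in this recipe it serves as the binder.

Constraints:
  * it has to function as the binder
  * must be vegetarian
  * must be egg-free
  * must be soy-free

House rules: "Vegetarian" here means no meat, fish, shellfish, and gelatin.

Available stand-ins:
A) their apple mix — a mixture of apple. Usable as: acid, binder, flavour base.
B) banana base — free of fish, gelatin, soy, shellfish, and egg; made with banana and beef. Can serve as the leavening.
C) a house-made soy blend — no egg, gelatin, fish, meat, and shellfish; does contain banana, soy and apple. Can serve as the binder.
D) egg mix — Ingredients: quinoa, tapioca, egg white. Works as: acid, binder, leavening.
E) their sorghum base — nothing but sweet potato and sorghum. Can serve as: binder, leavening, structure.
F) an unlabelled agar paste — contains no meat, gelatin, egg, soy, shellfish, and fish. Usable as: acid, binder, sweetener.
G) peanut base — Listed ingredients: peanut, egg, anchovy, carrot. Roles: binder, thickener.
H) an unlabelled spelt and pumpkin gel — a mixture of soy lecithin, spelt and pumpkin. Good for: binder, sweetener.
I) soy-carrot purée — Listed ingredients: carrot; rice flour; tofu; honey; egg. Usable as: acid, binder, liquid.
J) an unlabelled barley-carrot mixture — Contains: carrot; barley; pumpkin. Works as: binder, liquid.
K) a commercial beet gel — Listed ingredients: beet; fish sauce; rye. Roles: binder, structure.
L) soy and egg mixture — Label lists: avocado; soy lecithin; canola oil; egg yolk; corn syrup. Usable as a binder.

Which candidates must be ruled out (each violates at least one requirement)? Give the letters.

A: works as a binder, no egg, no soy — OK
B: not usable as a binder; has beef, so not vegetarian — no
C: has soy, so not soy-free — reject
D: has egg white, so not egg-free — reject
E: only sweet potato and sorghum; none excluded — keep
F: no egg, no soy — valid
G: has anchovy, so not vegetarian; has egg, so not egg-free — no
H: has soy lecithin, so not soy-free — reject
I: has tofu, so not soy-free; has egg, so not egg-free — out
J: all constraints satisfied — valid
K: has fish sauce, so not vegetarian — reject
L: has soy lecithin, so not soy-free; has egg yolk, so not egg-free — no

B, C, D, G, H, I, K, L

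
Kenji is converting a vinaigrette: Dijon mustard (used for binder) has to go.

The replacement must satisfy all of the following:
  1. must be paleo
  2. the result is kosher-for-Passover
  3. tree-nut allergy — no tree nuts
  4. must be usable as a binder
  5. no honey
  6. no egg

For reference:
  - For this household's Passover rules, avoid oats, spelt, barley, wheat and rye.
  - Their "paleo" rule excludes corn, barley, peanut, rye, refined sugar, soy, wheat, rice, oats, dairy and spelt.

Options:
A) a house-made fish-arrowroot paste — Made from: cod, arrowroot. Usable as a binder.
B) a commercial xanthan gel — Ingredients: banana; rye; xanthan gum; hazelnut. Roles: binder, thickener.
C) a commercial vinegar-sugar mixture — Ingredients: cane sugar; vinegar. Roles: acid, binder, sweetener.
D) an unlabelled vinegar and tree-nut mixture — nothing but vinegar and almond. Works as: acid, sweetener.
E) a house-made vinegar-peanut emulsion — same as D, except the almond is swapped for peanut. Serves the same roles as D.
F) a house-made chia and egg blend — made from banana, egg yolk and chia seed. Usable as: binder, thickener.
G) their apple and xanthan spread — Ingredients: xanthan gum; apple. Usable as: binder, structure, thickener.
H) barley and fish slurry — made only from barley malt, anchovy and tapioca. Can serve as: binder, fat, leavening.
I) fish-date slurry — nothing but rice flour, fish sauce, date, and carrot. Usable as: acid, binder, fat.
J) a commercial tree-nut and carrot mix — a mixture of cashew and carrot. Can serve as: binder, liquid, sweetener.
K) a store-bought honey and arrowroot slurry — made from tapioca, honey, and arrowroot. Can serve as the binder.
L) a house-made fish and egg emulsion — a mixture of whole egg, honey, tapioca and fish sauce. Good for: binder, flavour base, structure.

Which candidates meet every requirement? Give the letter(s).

A: only cod and arrowroot; none excluded — keep
B: has rye, so not kosher-for-Passover; has rye, so not paleo (and 1 more) — reject
C: has cane sugar, so not paleo — out
D: not usable as a binder; has almond, so not tree-nut-free — no
E: not usable as a binder; has peanut, so not paleo — reject
F: has egg yolk, so not egg-free — reject
G: no egg, no honey — valid
H: has barley malt, so not kosher-for-Passover; has barley malt, so not paleo — no
I: has rice flour, so not paleo — out
J: has cashew, so not tree-nut-free — no
K: has honey, so not honey-free — out
L: has honey, so not honey-free; has whole egg, so not egg-free — no

A, G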